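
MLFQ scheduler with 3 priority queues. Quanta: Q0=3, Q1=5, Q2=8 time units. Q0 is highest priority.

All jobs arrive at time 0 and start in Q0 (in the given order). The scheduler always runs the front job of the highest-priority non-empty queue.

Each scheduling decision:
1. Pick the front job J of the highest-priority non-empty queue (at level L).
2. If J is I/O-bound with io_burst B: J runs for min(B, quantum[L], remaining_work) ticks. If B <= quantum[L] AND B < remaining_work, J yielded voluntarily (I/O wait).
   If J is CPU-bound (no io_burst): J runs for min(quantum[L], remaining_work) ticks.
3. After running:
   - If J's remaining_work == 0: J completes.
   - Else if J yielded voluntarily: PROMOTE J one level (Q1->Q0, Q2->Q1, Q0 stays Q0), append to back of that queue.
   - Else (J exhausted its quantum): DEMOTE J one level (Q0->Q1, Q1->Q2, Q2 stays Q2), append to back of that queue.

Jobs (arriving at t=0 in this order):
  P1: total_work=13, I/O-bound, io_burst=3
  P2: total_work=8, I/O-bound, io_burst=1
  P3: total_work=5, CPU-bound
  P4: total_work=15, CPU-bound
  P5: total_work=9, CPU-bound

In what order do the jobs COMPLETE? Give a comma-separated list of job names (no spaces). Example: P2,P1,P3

t=0-3: P1@Q0 runs 3, rem=10, I/O yield, promote→Q0. Q0=[P2,P3,P4,P5,P1] Q1=[] Q2=[]
t=3-4: P2@Q0 runs 1, rem=7, I/O yield, promote→Q0. Q0=[P3,P4,P5,P1,P2] Q1=[] Q2=[]
t=4-7: P3@Q0 runs 3, rem=2, quantum used, demote→Q1. Q0=[P4,P5,P1,P2] Q1=[P3] Q2=[]
t=7-10: P4@Q0 runs 3, rem=12, quantum used, demote→Q1. Q0=[P5,P1,P2] Q1=[P3,P4] Q2=[]
t=10-13: P5@Q0 runs 3, rem=6, quantum used, demote→Q1. Q0=[P1,P2] Q1=[P3,P4,P5] Q2=[]
t=13-16: P1@Q0 runs 3, rem=7, I/O yield, promote→Q0. Q0=[P2,P1] Q1=[P3,P4,P5] Q2=[]
t=16-17: P2@Q0 runs 1, rem=6, I/O yield, promote→Q0. Q0=[P1,P2] Q1=[P3,P4,P5] Q2=[]
t=17-20: P1@Q0 runs 3, rem=4, I/O yield, promote→Q0. Q0=[P2,P1] Q1=[P3,P4,P5] Q2=[]
t=20-21: P2@Q0 runs 1, rem=5, I/O yield, promote→Q0. Q0=[P1,P2] Q1=[P3,P4,P5] Q2=[]
t=21-24: P1@Q0 runs 3, rem=1, I/O yield, promote→Q0. Q0=[P2,P1] Q1=[P3,P4,P5] Q2=[]
t=24-25: P2@Q0 runs 1, rem=4, I/O yield, promote→Q0. Q0=[P1,P2] Q1=[P3,P4,P5] Q2=[]
t=25-26: P1@Q0 runs 1, rem=0, completes. Q0=[P2] Q1=[P3,P4,P5] Q2=[]
t=26-27: P2@Q0 runs 1, rem=3, I/O yield, promote→Q0. Q0=[P2] Q1=[P3,P4,P5] Q2=[]
t=27-28: P2@Q0 runs 1, rem=2, I/O yield, promote→Q0. Q0=[P2] Q1=[P3,P4,P5] Q2=[]
t=28-29: P2@Q0 runs 1, rem=1, I/O yield, promote→Q0. Q0=[P2] Q1=[P3,P4,P5] Q2=[]
t=29-30: P2@Q0 runs 1, rem=0, completes. Q0=[] Q1=[P3,P4,P5] Q2=[]
t=30-32: P3@Q1 runs 2, rem=0, completes. Q0=[] Q1=[P4,P5] Q2=[]
t=32-37: P4@Q1 runs 5, rem=7, quantum used, demote→Q2. Q0=[] Q1=[P5] Q2=[P4]
t=37-42: P5@Q1 runs 5, rem=1, quantum used, demote→Q2. Q0=[] Q1=[] Q2=[P4,P5]
t=42-49: P4@Q2 runs 7, rem=0, completes. Q0=[] Q1=[] Q2=[P5]
t=49-50: P5@Q2 runs 1, rem=0, completes. Q0=[] Q1=[] Q2=[]

Answer: P1,P2,P3,P4,P5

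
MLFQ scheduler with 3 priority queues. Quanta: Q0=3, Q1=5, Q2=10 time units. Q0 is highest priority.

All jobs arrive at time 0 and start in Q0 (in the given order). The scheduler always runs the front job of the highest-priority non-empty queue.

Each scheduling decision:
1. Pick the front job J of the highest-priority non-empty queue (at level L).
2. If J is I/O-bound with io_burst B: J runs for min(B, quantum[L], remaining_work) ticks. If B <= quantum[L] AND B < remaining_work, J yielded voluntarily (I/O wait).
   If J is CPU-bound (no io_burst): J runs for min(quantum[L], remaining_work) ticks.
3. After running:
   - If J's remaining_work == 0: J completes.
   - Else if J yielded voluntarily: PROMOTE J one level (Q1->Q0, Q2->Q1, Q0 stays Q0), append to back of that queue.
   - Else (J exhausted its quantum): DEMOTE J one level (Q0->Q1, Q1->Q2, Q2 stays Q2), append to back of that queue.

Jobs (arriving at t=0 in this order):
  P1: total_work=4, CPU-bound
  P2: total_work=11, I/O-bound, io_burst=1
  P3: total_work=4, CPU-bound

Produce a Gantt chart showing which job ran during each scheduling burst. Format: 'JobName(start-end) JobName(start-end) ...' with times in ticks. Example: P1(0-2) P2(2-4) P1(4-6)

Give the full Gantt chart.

t=0-3: P1@Q0 runs 3, rem=1, quantum used, demote→Q1. Q0=[P2,P3] Q1=[P1] Q2=[]
t=3-4: P2@Q0 runs 1, rem=10, I/O yield, promote→Q0. Q0=[P3,P2] Q1=[P1] Q2=[]
t=4-7: P3@Q0 runs 3, rem=1, quantum used, demote→Q1. Q0=[P2] Q1=[P1,P3] Q2=[]
t=7-8: P2@Q0 runs 1, rem=9, I/O yield, promote→Q0. Q0=[P2] Q1=[P1,P3] Q2=[]
t=8-9: P2@Q0 runs 1, rem=8, I/O yield, promote→Q0. Q0=[P2] Q1=[P1,P3] Q2=[]
t=9-10: P2@Q0 runs 1, rem=7, I/O yield, promote→Q0. Q0=[P2] Q1=[P1,P3] Q2=[]
t=10-11: P2@Q0 runs 1, rem=6, I/O yield, promote→Q0. Q0=[P2] Q1=[P1,P3] Q2=[]
t=11-12: P2@Q0 runs 1, rem=5, I/O yield, promote→Q0. Q0=[P2] Q1=[P1,P3] Q2=[]
t=12-13: P2@Q0 runs 1, rem=4, I/O yield, promote→Q0. Q0=[P2] Q1=[P1,P3] Q2=[]
t=13-14: P2@Q0 runs 1, rem=3, I/O yield, promote→Q0. Q0=[P2] Q1=[P1,P3] Q2=[]
t=14-15: P2@Q0 runs 1, rem=2, I/O yield, promote→Q0. Q0=[P2] Q1=[P1,P3] Q2=[]
t=15-16: P2@Q0 runs 1, rem=1, I/O yield, promote→Q0. Q0=[P2] Q1=[P1,P3] Q2=[]
t=16-17: P2@Q0 runs 1, rem=0, completes. Q0=[] Q1=[P1,P3] Q2=[]
t=17-18: P1@Q1 runs 1, rem=0, completes. Q0=[] Q1=[P3] Q2=[]
t=18-19: P3@Q1 runs 1, rem=0, completes. Q0=[] Q1=[] Q2=[]

Answer: P1(0-3) P2(3-4) P3(4-7) P2(7-8) P2(8-9) P2(9-10) P2(10-11) P2(11-12) P2(12-13) P2(13-14) P2(14-15) P2(15-16) P2(16-17) P1(17-18) P3(18-19)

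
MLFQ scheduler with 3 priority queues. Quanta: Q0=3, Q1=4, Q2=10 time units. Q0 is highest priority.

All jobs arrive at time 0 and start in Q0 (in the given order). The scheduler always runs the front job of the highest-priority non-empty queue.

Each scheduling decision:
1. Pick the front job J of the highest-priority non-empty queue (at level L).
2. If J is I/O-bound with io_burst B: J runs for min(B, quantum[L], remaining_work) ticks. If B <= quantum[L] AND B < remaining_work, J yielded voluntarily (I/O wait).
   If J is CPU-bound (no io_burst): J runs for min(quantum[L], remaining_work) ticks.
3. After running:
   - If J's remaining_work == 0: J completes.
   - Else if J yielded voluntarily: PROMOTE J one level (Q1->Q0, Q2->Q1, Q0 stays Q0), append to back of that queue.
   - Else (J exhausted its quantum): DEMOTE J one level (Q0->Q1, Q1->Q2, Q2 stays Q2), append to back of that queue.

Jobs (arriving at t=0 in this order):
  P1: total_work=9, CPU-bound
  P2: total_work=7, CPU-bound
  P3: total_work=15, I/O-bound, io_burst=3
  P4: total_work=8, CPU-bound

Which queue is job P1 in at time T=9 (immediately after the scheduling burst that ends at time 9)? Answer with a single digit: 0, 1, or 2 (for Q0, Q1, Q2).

t=0-3: P1@Q0 runs 3, rem=6, quantum used, demote→Q1. Q0=[P2,P3,P4] Q1=[P1] Q2=[]
t=3-6: P2@Q0 runs 3, rem=4, quantum used, demote→Q1. Q0=[P3,P4] Q1=[P1,P2] Q2=[]
t=6-9: P3@Q0 runs 3, rem=12, I/O yield, promote→Q0. Q0=[P4,P3] Q1=[P1,P2] Q2=[]
t=9-12: P4@Q0 runs 3, rem=5, quantum used, demote→Q1. Q0=[P3] Q1=[P1,P2,P4] Q2=[]
t=12-15: P3@Q0 runs 3, rem=9, I/O yield, promote→Q0. Q0=[P3] Q1=[P1,P2,P4] Q2=[]
t=15-18: P3@Q0 runs 3, rem=6, I/O yield, promote→Q0. Q0=[P3] Q1=[P1,P2,P4] Q2=[]
t=18-21: P3@Q0 runs 3, rem=3, I/O yield, promote→Q0. Q0=[P3] Q1=[P1,P2,P4] Q2=[]
t=21-24: P3@Q0 runs 3, rem=0, completes. Q0=[] Q1=[P1,P2,P4] Q2=[]
t=24-28: P1@Q1 runs 4, rem=2, quantum used, demote→Q2. Q0=[] Q1=[P2,P4] Q2=[P1]
t=28-32: P2@Q1 runs 4, rem=0, completes. Q0=[] Q1=[P4] Q2=[P1]
t=32-36: P4@Q1 runs 4, rem=1, quantum used, demote→Q2. Q0=[] Q1=[] Q2=[P1,P4]
t=36-38: P1@Q2 runs 2, rem=0, completes. Q0=[] Q1=[] Q2=[P4]
t=38-39: P4@Q2 runs 1, rem=0, completes. Q0=[] Q1=[] Q2=[]

Answer: 1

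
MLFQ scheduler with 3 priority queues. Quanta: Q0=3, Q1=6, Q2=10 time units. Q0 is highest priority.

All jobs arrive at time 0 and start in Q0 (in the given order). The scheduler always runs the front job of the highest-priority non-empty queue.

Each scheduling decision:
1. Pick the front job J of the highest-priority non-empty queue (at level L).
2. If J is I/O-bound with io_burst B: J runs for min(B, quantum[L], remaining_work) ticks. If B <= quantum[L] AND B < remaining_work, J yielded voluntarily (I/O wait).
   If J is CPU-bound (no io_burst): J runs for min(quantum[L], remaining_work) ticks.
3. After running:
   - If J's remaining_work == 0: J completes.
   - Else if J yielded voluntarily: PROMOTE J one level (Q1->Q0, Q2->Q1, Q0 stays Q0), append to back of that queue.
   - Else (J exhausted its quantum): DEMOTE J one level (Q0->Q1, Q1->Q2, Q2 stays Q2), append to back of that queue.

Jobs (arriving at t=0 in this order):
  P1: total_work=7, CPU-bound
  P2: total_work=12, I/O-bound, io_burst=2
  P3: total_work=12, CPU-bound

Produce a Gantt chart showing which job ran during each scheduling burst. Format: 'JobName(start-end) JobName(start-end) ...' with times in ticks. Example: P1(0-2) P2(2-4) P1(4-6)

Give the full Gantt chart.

t=0-3: P1@Q0 runs 3, rem=4, quantum used, demote→Q1. Q0=[P2,P3] Q1=[P1] Q2=[]
t=3-5: P2@Q0 runs 2, rem=10, I/O yield, promote→Q0. Q0=[P3,P2] Q1=[P1] Q2=[]
t=5-8: P3@Q0 runs 3, rem=9, quantum used, demote→Q1. Q0=[P2] Q1=[P1,P3] Q2=[]
t=8-10: P2@Q0 runs 2, rem=8, I/O yield, promote→Q0. Q0=[P2] Q1=[P1,P3] Q2=[]
t=10-12: P2@Q0 runs 2, rem=6, I/O yield, promote→Q0. Q0=[P2] Q1=[P1,P3] Q2=[]
t=12-14: P2@Q0 runs 2, rem=4, I/O yield, promote→Q0. Q0=[P2] Q1=[P1,P3] Q2=[]
t=14-16: P2@Q0 runs 2, rem=2, I/O yield, promote→Q0. Q0=[P2] Q1=[P1,P3] Q2=[]
t=16-18: P2@Q0 runs 2, rem=0, completes. Q0=[] Q1=[P1,P3] Q2=[]
t=18-22: P1@Q1 runs 4, rem=0, completes. Q0=[] Q1=[P3] Q2=[]
t=22-28: P3@Q1 runs 6, rem=3, quantum used, demote→Q2. Q0=[] Q1=[] Q2=[P3]
t=28-31: P3@Q2 runs 3, rem=0, completes. Q0=[] Q1=[] Q2=[]

Answer: P1(0-3) P2(3-5) P3(5-8) P2(8-10) P2(10-12) P2(12-14) P2(14-16) P2(16-18) P1(18-22) P3(22-28) P3(28-31)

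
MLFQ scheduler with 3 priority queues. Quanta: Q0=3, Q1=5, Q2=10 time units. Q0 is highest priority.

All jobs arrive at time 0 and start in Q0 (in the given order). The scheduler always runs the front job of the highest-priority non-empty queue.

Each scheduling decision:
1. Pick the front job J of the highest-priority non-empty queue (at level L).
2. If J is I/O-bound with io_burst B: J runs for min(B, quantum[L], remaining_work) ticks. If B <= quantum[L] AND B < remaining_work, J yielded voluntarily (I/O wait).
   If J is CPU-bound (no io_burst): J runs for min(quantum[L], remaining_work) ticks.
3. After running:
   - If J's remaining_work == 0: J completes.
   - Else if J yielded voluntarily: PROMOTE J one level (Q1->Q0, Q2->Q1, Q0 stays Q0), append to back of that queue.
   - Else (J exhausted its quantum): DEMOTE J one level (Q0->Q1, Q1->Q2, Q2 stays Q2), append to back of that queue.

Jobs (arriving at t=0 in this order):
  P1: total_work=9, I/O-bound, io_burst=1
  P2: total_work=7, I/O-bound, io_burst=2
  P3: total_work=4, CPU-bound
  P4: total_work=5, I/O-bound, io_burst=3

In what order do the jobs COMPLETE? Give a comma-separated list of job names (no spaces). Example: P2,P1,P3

Answer: P4,P2,P1,P3

Derivation:
t=0-1: P1@Q0 runs 1, rem=8, I/O yield, promote→Q0. Q0=[P2,P3,P4,P1] Q1=[] Q2=[]
t=1-3: P2@Q0 runs 2, rem=5, I/O yield, promote→Q0. Q0=[P3,P4,P1,P2] Q1=[] Q2=[]
t=3-6: P3@Q0 runs 3, rem=1, quantum used, demote→Q1. Q0=[P4,P1,P2] Q1=[P3] Q2=[]
t=6-9: P4@Q0 runs 3, rem=2, I/O yield, promote→Q0. Q0=[P1,P2,P4] Q1=[P3] Q2=[]
t=9-10: P1@Q0 runs 1, rem=7, I/O yield, promote→Q0. Q0=[P2,P4,P1] Q1=[P3] Q2=[]
t=10-12: P2@Q0 runs 2, rem=3, I/O yield, promote→Q0. Q0=[P4,P1,P2] Q1=[P3] Q2=[]
t=12-14: P4@Q0 runs 2, rem=0, completes. Q0=[P1,P2] Q1=[P3] Q2=[]
t=14-15: P1@Q0 runs 1, rem=6, I/O yield, promote→Q0. Q0=[P2,P1] Q1=[P3] Q2=[]
t=15-17: P2@Q0 runs 2, rem=1, I/O yield, promote→Q0. Q0=[P1,P2] Q1=[P3] Q2=[]
t=17-18: P1@Q0 runs 1, rem=5, I/O yield, promote→Q0. Q0=[P2,P1] Q1=[P3] Q2=[]
t=18-19: P2@Q0 runs 1, rem=0, completes. Q0=[P1] Q1=[P3] Q2=[]
t=19-20: P1@Q0 runs 1, rem=4, I/O yield, promote→Q0. Q0=[P1] Q1=[P3] Q2=[]
t=20-21: P1@Q0 runs 1, rem=3, I/O yield, promote→Q0. Q0=[P1] Q1=[P3] Q2=[]
t=21-22: P1@Q0 runs 1, rem=2, I/O yield, promote→Q0. Q0=[P1] Q1=[P3] Q2=[]
t=22-23: P1@Q0 runs 1, rem=1, I/O yield, promote→Q0. Q0=[P1] Q1=[P3] Q2=[]
t=23-24: P1@Q0 runs 1, rem=0, completes. Q0=[] Q1=[P3] Q2=[]
t=24-25: P3@Q1 runs 1, rem=0, completes. Q0=[] Q1=[] Q2=[]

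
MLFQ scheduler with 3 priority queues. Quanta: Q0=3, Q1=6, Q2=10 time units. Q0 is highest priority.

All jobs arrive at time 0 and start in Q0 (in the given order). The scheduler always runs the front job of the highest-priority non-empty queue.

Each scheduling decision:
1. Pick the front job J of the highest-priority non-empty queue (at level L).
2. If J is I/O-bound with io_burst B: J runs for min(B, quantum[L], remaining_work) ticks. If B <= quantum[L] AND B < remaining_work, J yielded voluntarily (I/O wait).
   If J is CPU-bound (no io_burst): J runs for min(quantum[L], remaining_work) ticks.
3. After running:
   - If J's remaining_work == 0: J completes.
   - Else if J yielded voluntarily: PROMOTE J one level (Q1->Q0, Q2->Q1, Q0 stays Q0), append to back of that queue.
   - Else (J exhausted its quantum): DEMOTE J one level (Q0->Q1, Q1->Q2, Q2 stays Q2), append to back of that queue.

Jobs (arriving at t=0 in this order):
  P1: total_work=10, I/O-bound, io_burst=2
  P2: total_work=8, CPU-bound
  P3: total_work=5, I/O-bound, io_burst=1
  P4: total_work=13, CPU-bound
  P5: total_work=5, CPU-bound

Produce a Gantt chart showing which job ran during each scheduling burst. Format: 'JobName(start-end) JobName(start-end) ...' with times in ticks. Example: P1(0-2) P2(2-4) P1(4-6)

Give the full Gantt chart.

t=0-2: P1@Q0 runs 2, rem=8, I/O yield, promote→Q0. Q0=[P2,P3,P4,P5,P1] Q1=[] Q2=[]
t=2-5: P2@Q0 runs 3, rem=5, quantum used, demote→Q1. Q0=[P3,P4,P5,P1] Q1=[P2] Q2=[]
t=5-6: P3@Q0 runs 1, rem=4, I/O yield, promote→Q0. Q0=[P4,P5,P1,P3] Q1=[P2] Q2=[]
t=6-9: P4@Q0 runs 3, rem=10, quantum used, demote→Q1. Q0=[P5,P1,P3] Q1=[P2,P4] Q2=[]
t=9-12: P5@Q0 runs 3, rem=2, quantum used, demote→Q1. Q0=[P1,P3] Q1=[P2,P4,P5] Q2=[]
t=12-14: P1@Q0 runs 2, rem=6, I/O yield, promote→Q0. Q0=[P3,P1] Q1=[P2,P4,P5] Q2=[]
t=14-15: P3@Q0 runs 1, rem=3, I/O yield, promote→Q0. Q0=[P1,P3] Q1=[P2,P4,P5] Q2=[]
t=15-17: P1@Q0 runs 2, rem=4, I/O yield, promote→Q0. Q0=[P3,P1] Q1=[P2,P4,P5] Q2=[]
t=17-18: P3@Q0 runs 1, rem=2, I/O yield, promote→Q0. Q0=[P1,P3] Q1=[P2,P4,P5] Q2=[]
t=18-20: P1@Q0 runs 2, rem=2, I/O yield, promote→Q0. Q0=[P3,P1] Q1=[P2,P4,P5] Q2=[]
t=20-21: P3@Q0 runs 1, rem=1, I/O yield, promote→Q0. Q0=[P1,P3] Q1=[P2,P4,P5] Q2=[]
t=21-23: P1@Q0 runs 2, rem=0, completes. Q0=[P3] Q1=[P2,P4,P5] Q2=[]
t=23-24: P3@Q0 runs 1, rem=0, completes. Q0=[] Q1=[P2,P4,P5] Q2=[]
t=24-29: P2@Q1 runs 5, rem=0, completes. Q0=[] Q1=[P4,P5] Q2=[]
t=29-35: P4@Q1 runs 6, rem=4, quantum used, demote→Q2. Q0=[] Q1=[P5] Q2=[P4]
t=35-37: P5@Q1 runs 2, rem=0, completes. Q0=[] Q1=[] Q2=[P4]
t=37-41: P4@Q2 runs 4, rem=0, completes. Q0=[] Q1=[] Q2=[]

Answer: P1(0-2) P2(2-5) P3(5-6) P4(6-9) P5(9-12) P1(12-14) P3(14-15) P1(15-17) P3(17-18) P1(18-20) P3(20-21) P1(21-23) P3(23-24) P2(24-29) P4(29-35) P5(35-37) P4(37-41)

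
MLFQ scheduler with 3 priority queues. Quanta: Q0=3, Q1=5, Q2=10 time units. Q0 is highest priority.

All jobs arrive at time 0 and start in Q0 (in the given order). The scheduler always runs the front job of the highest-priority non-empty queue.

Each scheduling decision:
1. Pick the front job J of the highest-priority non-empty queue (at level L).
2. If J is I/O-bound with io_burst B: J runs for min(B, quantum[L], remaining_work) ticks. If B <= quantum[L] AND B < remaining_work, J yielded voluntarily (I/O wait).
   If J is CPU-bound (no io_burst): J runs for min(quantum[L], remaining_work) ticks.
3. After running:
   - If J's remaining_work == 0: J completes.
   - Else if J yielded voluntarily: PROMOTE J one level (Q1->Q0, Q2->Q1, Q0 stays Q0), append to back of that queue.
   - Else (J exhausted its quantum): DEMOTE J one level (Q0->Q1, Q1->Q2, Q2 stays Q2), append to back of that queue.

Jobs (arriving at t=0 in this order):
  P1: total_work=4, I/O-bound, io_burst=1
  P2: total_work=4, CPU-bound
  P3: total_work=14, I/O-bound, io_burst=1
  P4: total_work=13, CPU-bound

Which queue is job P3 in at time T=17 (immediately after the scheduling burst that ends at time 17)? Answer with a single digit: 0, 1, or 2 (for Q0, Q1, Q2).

Answer: 0

Derivation:
t=0-1: P1@Q0 runs 1, rem=3, I/O yield, promote→Q0. Q0=[P2,P3,P4,P1] Q1=[] Q2=[]
t=1-4: P2@Q0 runs 3, rem=1, quantum used, demote→Q1. Q0=[P3,P4,P1] Q1=[P2] Q2=[]
t=4-5: P3@Q0 runs 1, rem=13, I/O yield, promote→Q0. Q0=[P4,P1,P3] Q1=[P2] Q2=[]
t=5-8: P4@Q0 runs 3, rem=10, quantum used, demote→Q1. Q0=[P1,P3] Q1=[P2,P4] Q2=[]
t=8-9: P1@Q0 runs 1, rem=2, I/O yield, promote→Q0. Q0=[P3,P1] Q1=[P2,P4] Q2=[]
t=9-10: P3@Q0 runs 1, rem=12, I/O yield, promote→Q0. Q0=[P1,P3] Q1=[P2,P4] Q2=[]
t=10-11: P1@Q0 runs 1, rem=1, I/O yield, promote→Q0. Q0=[P3,P1] Q1=[P2,P4] Q2=[]
t=11-12: P3@Q0 runs 1, rem=11, I/O yield, promote→Q0. Q0=[P1,P3] Q1=[P2,P4] Q2=[]
t=12-13: P1@Q0 runs 1, rem=0, completes. Q0=[P3] Q1=[P2,P4] Q2=[]
t=13-14: P3@Q0 runs 1, rem=10, I/O yield, promote→Q0. Q0=[P3] Q1=[P2,P4] Q2=[]
t=14-15: P3@Q0 runs 1, rem=9, I/O yield, promote→Q0. Q0=[P3] Q1=[P2,P4] Q2=[]
t=15-16: P3@Q0 runs 1, rem=8, I/O yield, promote→Q0. Q0=[P3] Q1=[P2,P4] Q2=[]
t=16-17: P3@Q0 runs 1, rem=7, I/O yield, promote→Q0. Q0=[P3] Q1=[P2,P4] Q2=[]
t=17-18: P3@Q0 runs 1, rem=6, I/O yield, promote→Q0. Q0=[P3] Q1=[P2,P4] Q2=[]
t=18-19: P3@Q0 runs 1, rem=5, I/O yield, promote→Q0. Q0=[P3] Q1=[P2,P4] Q2=[]
t=19-20: P3@Q0 runs 1, rem=4, I/O yield, promote→Q0. Q0=[P3] Q1=[P2,P4] Q2=[]
t=20-21: P3@Q0 runs 1, rem=3, I/O yield, promote→Q0. Q0=[P3] Q1=[P2,P4] Q2=[]
t=21-22: P3@Q0 runs 1, rem=2, I/O yield, promote→Q0. Q0=[P3] Q1=[P2,P4] Q2=[]
t=22-23: P3@Q0 runs 1, rem=1, I/O yield, promote→Q0. Q0=[P3] Q1=[P2,P4] Q2=[]
t=23-24: P3@Q0 runs 1, rem=0, completes. Q0=[] Q1=[P2,P4] Q2=[]
t=24-25: P2@Q1 runs 1, rem=0, completes. Q0=[] Q1=[P4] Q2=[]
t=25-30: P4@Q1 runs 5, rem=5, quantum used, demote→Q2. Q0=[] Q1=[] Q2=[P4]
t=30-35: P4@Q2 runs 5, rem=0, completes. Q0=[] Q1=[] Q2=[]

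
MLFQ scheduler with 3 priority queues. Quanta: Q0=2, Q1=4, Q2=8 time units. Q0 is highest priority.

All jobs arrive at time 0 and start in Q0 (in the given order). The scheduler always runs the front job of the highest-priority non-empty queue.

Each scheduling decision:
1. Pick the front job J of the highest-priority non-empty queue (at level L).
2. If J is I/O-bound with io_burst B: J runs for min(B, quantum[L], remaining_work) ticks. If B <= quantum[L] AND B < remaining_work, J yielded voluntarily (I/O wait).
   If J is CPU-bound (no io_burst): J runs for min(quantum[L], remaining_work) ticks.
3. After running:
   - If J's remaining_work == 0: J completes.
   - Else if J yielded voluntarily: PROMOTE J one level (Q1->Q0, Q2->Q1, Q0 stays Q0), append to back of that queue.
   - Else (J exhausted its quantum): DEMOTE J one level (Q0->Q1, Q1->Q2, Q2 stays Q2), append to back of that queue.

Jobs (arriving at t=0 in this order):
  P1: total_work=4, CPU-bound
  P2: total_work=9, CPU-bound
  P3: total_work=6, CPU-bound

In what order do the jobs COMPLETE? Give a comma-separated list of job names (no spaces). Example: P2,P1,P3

t=0-2: P1@Q0 runs 2, rem=2, quantum used, demote→Q1. Q0=[P2,P3] Q1=[P1] Q2=[]
t=2-4: P2@Q0 runs 2, rem=7, quantum used, demote→Q1. Q0=[P3] Q1=[P1,P2] Q2=[]
t=4-6: P3@Q0 runs 2, rem=4, quantum used, demote→Q1. Q0=[] Q1=[P1,P2,P3] Q2=[]
t=6-8: P1@Q1 runs 2, rem=0, completes. Q0=[] Q1=[P2,P3] Q2=[]
t=8-12: P2@Q1 runs 4, rem=3, quantum used, demote→Q2. Q0=[] Q1=[P3] Q2=[P2]
t=12-16: P3@Q1 runs 4, rem=0, completes. Q0=[] Q1=[] Q2=[P2]
t=16-19: P2@Q2 runs 3, rem=0, completes. Q0=[] Q1=[] Q2=[]

Answer: P1,P3,P2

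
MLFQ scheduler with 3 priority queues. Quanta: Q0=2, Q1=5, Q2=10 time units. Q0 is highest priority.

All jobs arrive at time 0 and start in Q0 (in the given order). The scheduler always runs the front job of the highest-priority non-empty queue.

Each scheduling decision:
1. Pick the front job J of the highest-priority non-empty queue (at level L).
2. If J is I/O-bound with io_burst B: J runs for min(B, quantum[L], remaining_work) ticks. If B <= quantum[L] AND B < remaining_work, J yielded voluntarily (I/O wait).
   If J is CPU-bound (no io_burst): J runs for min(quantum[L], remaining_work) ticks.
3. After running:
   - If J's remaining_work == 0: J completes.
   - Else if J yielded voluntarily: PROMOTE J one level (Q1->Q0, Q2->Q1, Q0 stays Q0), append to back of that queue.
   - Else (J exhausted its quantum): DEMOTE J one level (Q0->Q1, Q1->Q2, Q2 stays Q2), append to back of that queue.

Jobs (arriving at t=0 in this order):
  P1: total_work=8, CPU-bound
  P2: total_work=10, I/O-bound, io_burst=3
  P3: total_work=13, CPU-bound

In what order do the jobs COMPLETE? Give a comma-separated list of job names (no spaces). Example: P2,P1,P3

Answer: P2,P1,P3

Derivation:
t=0-2: P1@Q0 runs 2, rem=6, quantum used, demote→Q1. Q0=[P2,P3] Q1=[P1] Q2=[]
t=2-4: P2@Q0 runs 2, rem=8, quantum used, demote→Q1. Q0=[P3] Q1=[P1,P2] Q2=[]
t=4-6: P3@Q0 runs 2, rem=11, quantum used, demote→Q1. Q0=[] Q1=[P1,P2,P3] Q2=[]
t=6-11: P1@Q1 runs 5, rem=1, quantum used, demote→Q2. Q0=[] Q1=[P2,P3] Q2=[P1]
t=11-14: P2@Q1 runs 3, rem=5, I/O yield, promote→Q0. Q0=[P2] Q1=[P3] Q2=[P1]
t=14-16: P2@Q0 runs 2, rem=3, quantum used, demote→Q1. Q0=[] Q1=[P3,P2] Q2=[P1]
t=16-21: P3@Q1 runs 5, rem=6, quantum used, demote→Q2. Q0=[] Q1=[P2] Q2=[P1,P3]
t=21-24: P2@Q1 runs 3, rem=0, completes. Q0=[] Q1=[] Q2=[P1,P3]
t=24-25: P1@Q2 runs 1, rem=0, completes. Q0=[] Q1=[] Q2=[P3]
t=25-31: P3@Q2 runs 6, rem=0, completes. Q0=[] Q1=[] Q2=[]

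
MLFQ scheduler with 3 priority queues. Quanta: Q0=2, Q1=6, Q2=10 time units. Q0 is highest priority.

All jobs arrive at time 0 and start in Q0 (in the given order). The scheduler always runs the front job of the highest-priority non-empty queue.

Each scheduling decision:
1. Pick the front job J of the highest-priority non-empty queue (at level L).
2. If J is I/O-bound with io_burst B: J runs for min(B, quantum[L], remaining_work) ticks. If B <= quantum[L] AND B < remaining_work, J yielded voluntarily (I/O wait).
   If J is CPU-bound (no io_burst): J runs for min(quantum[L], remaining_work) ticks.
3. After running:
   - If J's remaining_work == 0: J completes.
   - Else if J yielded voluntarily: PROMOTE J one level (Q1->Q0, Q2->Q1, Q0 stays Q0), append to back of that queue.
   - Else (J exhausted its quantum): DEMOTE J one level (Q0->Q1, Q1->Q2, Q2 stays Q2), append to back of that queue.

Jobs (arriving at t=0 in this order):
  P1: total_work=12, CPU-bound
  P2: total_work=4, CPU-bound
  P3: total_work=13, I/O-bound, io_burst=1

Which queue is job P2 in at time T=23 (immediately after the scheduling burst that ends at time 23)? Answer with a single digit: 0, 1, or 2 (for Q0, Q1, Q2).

Answer: 1

Derivation:
t=0-2: P1@Q0 runs 2, rem=10, quantum used, demote→Q1. Q0=[P2,P3] Q1=[P1] Q2=[]
t=2-4: P2@Q0 runs 2, rem=2, quantum used, demote→Q1. Q0=[P3] Q1=[P1,P2] Q2=[]
t=4-5: P3@Q0 runs 1, rem=12, I/O yield, promote→Q0. Q0=[P3] Q1=[P1,P2] Q2=[]
t=5-6: P3@Q0 runs 1, rem=11, I/O yield, promote→Q0. Q0=[P3] Q1=[P1,P2] Q2=[]
t=6-7: P3@Q0 runs 1, rem=10, I/O yield, promote→Q0. Q0=[P3] Q1=[P1,P2] Q2=[]
t=7-8: P3@Q0 runs 1, rem=9, I/O yield, promote→Q0. Q0=[P3] Q1=[P1,P2] Q2=[]
t=8-9: P3@Q0 runs 1, rem=8, I/O yield, promote→Q0. Q0=[P3] Q1=[P1,P2] Q2=[]
t=9-10: P3@Q0 runs 1, rem=7, I/O yield, promote→Q0. Q0=[P3] Q1=[P1,P2] Q2=[]
t=10-11: P3@Q0 runs 1, rem=6, I/O yield, promote→Q0. Q0=[P3] Q1=[P1,P2] Q2=[]
t=11-12: P3@Q0 runs 1, rem=5, I/O yield, promote→Q0. Q0=[P3] Q1=[P1,P2] Q2=[]
t=12-13: P3@Q0 runs 1, rem=4, I/O yield, promote→Q0. Q0=[P3] Q1=[P1,P2] Q2=[]
t=13-14: P3@Q0 runs 1, rem=3, I/O yield, promote→Q0. Q0=[P3] Q1=[P1,P2] Q2=[]
t=14-15: P3@Q0 runs 1, rem=2, I/O yield, promote→Q0. Q0=[P3] Q1=[P1,P2] Q2=[]
t=15-16: P3@Q0 runs 1, rem=1, I/O yield, promote→Q0. Q0=[P3] Q1=[P1,P2] Q2=[]
t=16-17: P3@Q0 runs 1, rem=0, completes. Q0=[] Q1=[P1,P2] Q2=[]
t=17-23: P1@Q1 runs 6, rem=4, quantum used, demote→Q2. Q0=[] Q1=[P2] Q2=[P1]
t=23-25: P2@Q1 runs 2, rem=0, completes. Q0=[] Q1=[] Q2=[P1]
t=25-29: P1@Q2 runs 4, rem=0, completes. Q0=[] Q1=[] Q2=[]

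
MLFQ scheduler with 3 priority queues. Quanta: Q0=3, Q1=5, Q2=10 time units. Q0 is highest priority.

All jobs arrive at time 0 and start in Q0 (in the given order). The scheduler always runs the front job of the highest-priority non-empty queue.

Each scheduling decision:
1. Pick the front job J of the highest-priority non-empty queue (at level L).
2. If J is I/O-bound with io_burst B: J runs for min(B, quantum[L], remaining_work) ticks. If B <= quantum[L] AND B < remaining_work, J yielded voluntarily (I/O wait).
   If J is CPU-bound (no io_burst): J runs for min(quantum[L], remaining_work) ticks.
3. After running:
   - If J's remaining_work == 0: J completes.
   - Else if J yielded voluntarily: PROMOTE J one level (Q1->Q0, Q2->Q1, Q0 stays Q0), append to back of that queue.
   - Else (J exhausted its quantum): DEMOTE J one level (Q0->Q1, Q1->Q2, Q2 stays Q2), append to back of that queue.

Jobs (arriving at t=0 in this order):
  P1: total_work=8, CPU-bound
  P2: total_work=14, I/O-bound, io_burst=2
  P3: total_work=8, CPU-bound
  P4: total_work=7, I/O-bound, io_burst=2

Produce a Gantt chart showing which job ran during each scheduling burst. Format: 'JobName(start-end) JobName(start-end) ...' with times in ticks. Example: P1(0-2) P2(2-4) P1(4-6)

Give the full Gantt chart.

t=0-3: P1@Q0 runs 3, rem=5, quantum used, demote→Q1. Q0=[P2,P3,P4] Q1=[P1] Q2=[]
t=3-5: P2@Q0 runs 2, rem=12, I/O yield, promote→Q0. Q0=[P3,P4,P2] Q1=[P1] Q2=[]
t=5-8: P3@Q0 runs 3, rem=5, quantum used, demote→Q1. Q0=[P4,P2] Q1=[P1,P3] Q2=[]
t=8-10: P4@Q0 runs 2, rem=5, I/O yield, promote→Q0. Q0=[P2,P4] Q1=[P1,P3] Q2=[]
t=10-12: P2@Q0 runs 2, rem=10, I/O yield, promote→Q0. Q0=[P4,P2] Q1=[P1,P3] Q2=[]
t=12-14: P4@Q0 runs 2, rem=3, I/O yield, promote→Q0. Q0=[P2,P4] Q1=[P1,P3] Q2=[]
t=14-16: P2@Q0 runs 2, rem=8, I/O yield, promote→Q0. Q0=[P4,P2] Q1=[P1,P3] Q2=[]
t=16-18: P4@Q0 runs 2, rem=1, I/O yield, promote→Q0. Q0=[P2,P4] Q1=[P1,P3] Q2=[]
t=18-20: P2@Q0 runs 2, rem=6, I/O yield, promote→Q0. Q0=[P4,P2] Q1=[P1,P3] Q2=[]
t=20-21: P4@Q0 runs 1, rem=0, completes. Q0=[P2] Q1=[P1,P3] Q2=[]
t=21-23: P2@Q0 runs 2, rem=4, I/O yield, promote→Q0. Q0=[P2] Q1=[P1,P3] Q2=[]
t=23-25: P2@Q0 runs 2, rem=2, I/O yield, promote→Q0. Q0=[P2] Q1=[P1,P3] Q2=[]
t=25-27: P2@Q0 runs 2, rem=0, completes. Q0=[] Q1=[P1,P3] Q2=[]
t=27-32: P1@Q1 runs 5, rem=0, completes. Q0=[] Q1=[P3] Q2=[]
t=32-37: P3@Q1 runs 5, rem=0, completes. Q0=[] Q1=[] Q2=[]

Answer: P1(0-3) P2(3-5) P3(5-8) P4(8-10) P2(10-12) P4(12-14) P2(14-16) P4(16-18) P2(18-20) P4(20-21) P2(21-23) P2(23-25) P2(25-27) P1(27-32) P3(32-37)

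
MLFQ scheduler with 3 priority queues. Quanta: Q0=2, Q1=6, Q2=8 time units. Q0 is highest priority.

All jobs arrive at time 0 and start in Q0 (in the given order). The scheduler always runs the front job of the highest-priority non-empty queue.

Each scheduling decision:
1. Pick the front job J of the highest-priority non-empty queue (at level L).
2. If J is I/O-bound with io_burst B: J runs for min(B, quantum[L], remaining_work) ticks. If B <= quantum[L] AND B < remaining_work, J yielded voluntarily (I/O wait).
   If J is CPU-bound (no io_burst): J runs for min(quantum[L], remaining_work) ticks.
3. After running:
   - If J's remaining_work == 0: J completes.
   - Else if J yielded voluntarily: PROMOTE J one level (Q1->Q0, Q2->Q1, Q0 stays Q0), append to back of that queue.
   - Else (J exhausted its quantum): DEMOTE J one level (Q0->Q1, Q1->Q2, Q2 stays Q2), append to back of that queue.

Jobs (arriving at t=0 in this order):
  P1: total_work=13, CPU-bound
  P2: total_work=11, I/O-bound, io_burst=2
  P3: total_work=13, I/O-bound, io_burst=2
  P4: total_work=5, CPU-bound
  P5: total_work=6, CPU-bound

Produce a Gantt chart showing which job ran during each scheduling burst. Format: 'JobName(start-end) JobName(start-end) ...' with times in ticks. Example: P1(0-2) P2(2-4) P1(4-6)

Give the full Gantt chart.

Answer: P1(0-2) P2(2-4) P3(4-6) P4(6-8) P5(8-10) P2(10-12) P3(12-14) P2(14-16) P3(16-18) P2(18-20) P3(20-22) P2(22-24) P3(24-26) P2(26-27) P3(27-29) P3(29-30) P1(30-36) P4(36-39) P5(39-43) P1(43-48)

Derivation:
t=0-2: P1@Q0 runs 2, rem=11, quantum used, demote→Q1. Q0=[P2,P3,P4,P5] Q1=[P1] Q2=[]
t=2-4: P2@Q0 runs 2, rem=9, I/O yield, promote→Q0. Q0=[P3,P4,P5,P2] Q1=[P1] Q2=[]
t=4-6: P3@Q0 runs 2, rem=11, I/O yield, promote→Q0. Q0=[P4,P5,P2,P3] Q1=[P1] Q2=[]
t=6-8: P4@Q0 runs 2, rem=3, quantum used, demote→Q1. Q0=[P5,P2,P3] Q1=[P1,P4] Q2=[]
t=8-10: P5@Q0 runs 2, rem=4, quantum used, demote→Q1. Q0=[P2,P3] Q1=[P1,P4,P5] Q2=[]
t=10-12: P2@Q0 runs 2, rem=7, I/O yield, promote→Q0. Q0=[P3,P2] Q1=[P1,P4,P5] Q2=[]
t=12-14: P3@Q0 runs 2, rem=9, I/O yield, promote→Q0. Q0=[P2,P3] Q1=[P1,P4,P5] Q2=[]
t=14-16: P2@Q0 runs 2, rem=5, I/O yield, promote→Q0. Q0=[P3,P2] Q1=[P1,P4,P5] Q2=[]
t=16-18: P3@Q0 runs 2, rem=7, I/O yield, promote→Q0. Q0=[P2,P3] Q1=[P1,P4,P5] Q2=[]
t=18-20: P2@Q0 runs 2, rem=3, I/O yield, promote→Q0. Q0=[P3,P2] Q1=[P1,P4,P5] Q2=[]
t=20-22: P3@Q0 runs 2, rem=5, I/O yield, promote→Q0. Q0=[P2,P3] Q1=[P1,P4,P5] Q2=[]
t=22-24: P2@Q0 runs 2, rem=1, I/O yield, promote→Q0. Q0=[P3,P2] Q1=[P1,P4,P5] Q2=[]
t=24-26: P3@Q0 runs 2, rem=3, I/O yield, promote→Q0. Q0=[P2,P3] Q1=[P1,P4,P5] Q2=[]
t=26-27: P2@Q0 runs 1, rem=0, completes. Q0=[P3] Q1=[P1,P4,P5] Q2=[]
t=27-29: P3@Q0 runs 2, rem=1, I/O yield, promote→Q0. Q0=[P3] Q1=[P1,P4,P5] Q2=[]
t=29-30: P3@Q0 runs 1, rem=0, completes. Q0=[] Q1=[P1,P4,P5] Q2=[]
t=30-36: P1@Q1 runs 6, rem=5, quantum used, demote→Q2. Q0=[] Q1=[P4,P5] Q2=[P1]
t=36-39: P4@Q1 runs 3, rem=0, completes. Q0=[] Q1=[P5] Q2=[P1]
t=39-43: P5@Q1 runs 4, rem=0, completes. Q0=[] Q1=[] Q2=[P1]
t=43-48: P1@Q2 runs 5, rem=0, completes. Q0=[] Q1=[] Q2=[]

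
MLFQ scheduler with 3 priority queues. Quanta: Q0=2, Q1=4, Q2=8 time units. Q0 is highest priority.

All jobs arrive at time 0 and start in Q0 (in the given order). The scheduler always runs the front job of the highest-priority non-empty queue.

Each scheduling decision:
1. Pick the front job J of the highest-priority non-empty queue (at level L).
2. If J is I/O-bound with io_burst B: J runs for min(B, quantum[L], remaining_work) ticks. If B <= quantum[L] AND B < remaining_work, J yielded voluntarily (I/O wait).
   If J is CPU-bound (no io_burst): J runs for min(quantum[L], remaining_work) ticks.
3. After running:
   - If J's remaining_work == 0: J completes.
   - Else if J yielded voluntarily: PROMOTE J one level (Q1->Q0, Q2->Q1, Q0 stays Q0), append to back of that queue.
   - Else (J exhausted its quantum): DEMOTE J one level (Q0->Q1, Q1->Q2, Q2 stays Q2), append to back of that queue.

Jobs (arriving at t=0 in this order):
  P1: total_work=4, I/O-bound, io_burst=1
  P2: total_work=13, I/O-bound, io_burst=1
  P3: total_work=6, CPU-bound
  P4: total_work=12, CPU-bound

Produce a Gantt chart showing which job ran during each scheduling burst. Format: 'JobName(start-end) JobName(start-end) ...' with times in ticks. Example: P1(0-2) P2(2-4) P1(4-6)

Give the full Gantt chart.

Answer: P1(0-1) P2(1-2) P3(2-4) P4(4-6) P1(6-7) P2(7-8) P1(8-9) P2(9-10) P1(10-11) P2(11-12) P2(12-13) P2(13-14) P2(14-15) P2(15-16) P2(16-17) P2(17-18) P2(18-19) P2(19-20) P2(20-21) P3(21-25) P4(25-29) P4(29-35)

Derivation:
t=0-1: P1@Q0 runs 1, rem=3, I/O yield, promote→Q0. Q0=[P2,P3,P4,P1] Q1=[] Q2=[]
t=1-2: P2@Q0 runs 1, rem=12, I/O yield, promote→Q0. Q0=[P3,P4,P1,P2] Q1=[] Q2=[]
t=2-4: P3@Q0 runs 2, rem=4, quantum used, demote→Q1. Q0=[P4,P1,P2] Q1=[P3] Q2=[]
t=4-6: P4@Q0 runs 2, rem=10, quantum used, demote→Q1. Q0=[P1,P2] Q1=[P3,P4] Q2=[]
t=6-7: P1@Q0 runs 1, rem=2, I/O yield, promote→Q0. Q0=[P2,P1] Q1=[P3,P4] Q2=[]
t=7-8: P2@Q0 runs 1, rem=11, I/O yield, promote→Q0. Q0=[P1,P2] Q1=[P3,P4] Q2=[]
t=8-9: P1@Q0 runs 1, rem=1, I/O yield, promote→Q0. Q0=[P2,P1] Q1=[P3,P4] Q2=[]
t=9-10: P2@Q0 runs 1, rem=10, I/O yield, promote→Q0. Q0=[P1,P2] Q1=[P3,P4] Q2=[]
t=10-11: P1@Q0 runs 1, rem=0, completes. Q0=[P2] Q1=[P3,P4] Q2=[]
t=11-12: P2@Q0 runs 1, rem=9, I/O yield, promote→Q0. Q0=[P2] Q1=[P3,P4] Q2=[]
t=12-13: P2@Q0 runs 1, rem=8, I/O yield, promote→Q0. Q0=[P2] Q1=[P3,P4] Q2=[]
t=13-14: P2@Q0 runs 1, rem=7, I/O yield, promote→Q0. Q0=[P2] Q1=[P3,P4] Q2=[]
t=14-15: P2@Q0 runs 1, rem=6, I/O yield, promote→Q0. Q0=[P2] Q1=[P3,P4] Q2=[]
t=15-16: P2@Q0 runs 1, rem=5, I/O yield, promote→Q0. Q0=[P2] Q1=[P3,P4] Q2=[]
t=16-17: P2@Q0 runs 1, rem=4, I/O yield, promote→Q0. Q0=[P2] Q1=[P3,P4] Q2=[]
t=17-18: P2@Q0 runs 1, rem=3, I/O yield, promote→Q0. Q0=[P2] Q1=[P3,P4] Q2=[]
t=18-19: P2@Q0 runs 1, rem=2, I/O yield, promote→Q0. Q0=[P2] Q1=[P3,P4] Q2=[]
t=19-20: P2@Q0 runs 1, rem=1, I/O yield, promote→Q0. Q0=[P2] Q1=[P3,P4] Q2=[]
t=20-21: P2@Q0 runs 1, rem=0, completes. Q0=[] Q1=[P3,P4] Q2=[]
t=21-25: P3@Q1 runs 4, rem=0, completes. Q0=[] Q1=[P4] Q2=[]
t=25-29: P4@Q1 runs 4, rem=6, quantum used, demote→Q2. Q0=[] Q1=[] Q2=[P4]
t=29-35: P4@Q2 runs 6, rem=0, completes. Q0=[] Q1=[] Q2=[]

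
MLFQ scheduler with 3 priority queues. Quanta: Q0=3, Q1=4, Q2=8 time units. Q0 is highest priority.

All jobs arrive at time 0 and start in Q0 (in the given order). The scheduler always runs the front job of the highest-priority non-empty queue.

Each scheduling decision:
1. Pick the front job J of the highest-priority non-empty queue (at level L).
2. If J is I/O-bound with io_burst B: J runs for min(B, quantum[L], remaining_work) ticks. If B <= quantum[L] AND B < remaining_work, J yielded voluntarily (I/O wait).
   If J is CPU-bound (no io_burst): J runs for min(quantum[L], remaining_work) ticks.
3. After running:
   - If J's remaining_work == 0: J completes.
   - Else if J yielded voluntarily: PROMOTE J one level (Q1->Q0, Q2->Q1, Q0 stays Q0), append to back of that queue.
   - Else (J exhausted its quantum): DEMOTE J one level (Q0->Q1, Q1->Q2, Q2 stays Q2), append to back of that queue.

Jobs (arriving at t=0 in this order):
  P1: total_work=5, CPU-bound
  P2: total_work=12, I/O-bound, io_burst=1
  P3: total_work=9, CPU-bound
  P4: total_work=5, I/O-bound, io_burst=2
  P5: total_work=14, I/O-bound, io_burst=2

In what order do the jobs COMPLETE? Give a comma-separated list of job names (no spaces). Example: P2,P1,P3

t=0-3: P1@Q0 runs 3, rem=2, quantum used, demote→Q1. Q0=[P2,P3,P4,P5] Q1=[P1] Q2=[]
t=3-4: P2@Q0 runs 1, rem=11, I/O yield, promote→Q0. Q0=[P3,P4,P5,P2] Q1=[P1] Q2=[]
t=4-7: P3@Q0 runs 3, rem=6, quantum used, demote→Q1. Q0=[P4,P5,P2] Q1=[P1,P3] Q2=[]
t=7-9: P4@Q0 runs 2, rem=3, I/O yield, promote→Q0. Q0=[P5,P2,P4] Q1=[P1,P3] Q2=[]
t=9-11: P5@Q0 runs 2, rem=12, I/O yield, promote→Q0. Q0=[P2,P4,P5] Q1=[P1,P3] Q2=[]
t=11-12: P2@Q0 runs 1, rem=10, I/O yield, promote→Q0. Q0=[P4,P5,P2] Q1=[P1,P3] Q2=[]
t=12-14: P4@Q0 runs 2, rem=1, I/O yield, promote→Q0. Q0=[P5,P2,P4] Q1=[P1,P3] Q2=[]
t=14-16: P5@Q0 runs 2, rem=10, I/O yield, promote→Q0. Q0=[P2,P4,P5] Q1=[P1,P3] Q2=[]
t=16-17: P2@Q0 runs 1, rem=9, I/O yield, promote→Q0. Q0=[P4,P5,P2] Q1=[P1,P3] Q2=[]
t=17-18: P4@Q0 runs 1, rem=0, completes. Q0=[P5,P2] Q1=[P1,P3] Q2=[]
t=18-20: P5@Q0 runs 2, rem=8, I/O yield, promote→Q0. Q0=[P2,P5] Q1=[P1,P3] Q2=[]
t=20-21: P2@Q0 runs 1, rem=8, I/O yield, promote→Q0. Q0=[P5,P2] Q1=[P1,P3] Q2=[]
t=21-23: P5@Q0 runs 2, rem=6, I/O yield, promote→Q0. Q0=[P2,P5] Q1=[P1,P3] Q2=[]
t=23-24: P2@Q0 runs 1, rem=7, I/O yield, promote→Q0. Q0=[P5,P2] Q1=[P1,P3] Q2=[]
t=24-26: P5@Q0 runs 2, rem=4, I/O yield, promote→Q0. Q0=[P2,P5] Q1=[P1,P3] Q2=[]
t=26-27: P2@Q0 runs 1, rem=6, I/O yield, promote→Q0. Q0=[P5,P2] Q1=[P1,P3] Q2=[]
t=27-29: P5@Q0 runs 2, rem=2, I/O yield, promote→Q0. Q0=[P2,P5] Q1=[P1,P3] Q2=[]
t=29-30: P2@Q0 runs 1, rem=5, I/O yield, promote→Q0. Q0=[P5,P2] Q1=[P1,P3] Q2=[]
t=30-32: P5@Q0 runs 2, rem=0, completes. Q0=[P2] Q1=[P1,P3] Q2=[]
t=32-33: P2@Q0 runs 1, rem=4, I/O yield, promote→Q0. Q0=[P2] Q1=[P1,P3] Q2=[]
t=33-34: P2@Q0 runs 1, rem=3, I/O yield, promote→Q0. Q0=[P2] Q1=[P1,P3] Q2=[]
t=34-35: P2@Q0 runs 1, rem=2, I/O yield, promote→Q0. Q0=[P2] Q1=[P1,P3] Q2=[]
t=35-36: P2@Q0 runs 1, rem=1, I/O yield, promote→Q0. Q0=[P2] Q1=[P1,P3] Q2=[]
t=36-37: P2@Q0 runs 1, rem=0, completes. Q0=[] Q1=[P1,P3] Q2=[]
t=37-39: P1@Q1 runs 2, rem=0, completes. Q0=[] Q1=[P3] Q2=[]
t=39-43: P3@Q1 runs 4, rem=2, quantum used, demote→Q2. Q0=[] Q1=[] Q2=[P3]
t=43-45: P3@Q2 runs 2, rem=0, completes. Q0=[] Q1=[] Q2=[]

Answer: P4,P5,P2,P1,P3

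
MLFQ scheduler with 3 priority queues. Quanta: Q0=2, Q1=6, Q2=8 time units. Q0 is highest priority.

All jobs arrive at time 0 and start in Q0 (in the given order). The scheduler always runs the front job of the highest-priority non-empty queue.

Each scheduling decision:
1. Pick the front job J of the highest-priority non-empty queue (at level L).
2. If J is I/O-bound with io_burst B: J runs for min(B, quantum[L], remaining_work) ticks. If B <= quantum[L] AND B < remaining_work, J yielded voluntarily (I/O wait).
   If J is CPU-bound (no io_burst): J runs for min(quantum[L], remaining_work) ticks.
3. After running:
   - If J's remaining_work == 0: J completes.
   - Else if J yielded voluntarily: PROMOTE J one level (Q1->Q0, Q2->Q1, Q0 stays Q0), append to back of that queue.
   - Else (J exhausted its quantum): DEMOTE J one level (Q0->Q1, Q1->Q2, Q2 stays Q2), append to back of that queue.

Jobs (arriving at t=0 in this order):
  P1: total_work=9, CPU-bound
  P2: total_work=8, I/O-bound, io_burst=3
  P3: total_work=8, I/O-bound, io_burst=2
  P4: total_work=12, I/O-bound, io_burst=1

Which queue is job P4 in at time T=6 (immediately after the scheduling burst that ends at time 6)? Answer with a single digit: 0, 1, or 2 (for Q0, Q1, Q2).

t=0-2: P1@Q0 runs 2, rem=7, quantum used, demote→Q1. Q0=[P2,P3,P4] Q1=[P1] Q2=[]
t=2-4: P2@Q0 runs 2, rem=6, quantum used, demote→Q1. Q0=[P3,P4] Q1=[P1,P2] Q2=[]
t=4-6: P3@Q0 runs 2, rem=6, I/O yield, promote→Q0. Q0=[P4,P3] Q1=[P1,P2] Q2=[]
t=6-7: P4@Q0 runs 1, rem=11, I/O yield, promote→Q0. Q0=[P3,P4] Q1=[P1,P2] Q2=[]
t=7-9: P3@Q0 runs 2, rem=4, I/O yield, promote→Q0. Q0=[P4,P3] Q1=[P1,P2] Q2=[]
t=9-10: P4@Q0 runs 1, rem=10, I/O yield, promote→Q0. Q0=[P3,P4] Q1=[P1,P2] Q2=[]
t=10-12: P3@Q0 runs 2, rem=2, I/O yield, promote→Q0. Q0=[P4,P3] Q1=[P1,P2] Q2=[]
t=12-13: P4@Q0 runs 1, rem=9, I/O yield, promote→Q0. Q0=[P3,P4] Q1=[P1,P2] Q2=[]
t=13-15: P3@Q0 runs 2, rem=0, completes. Q0=[P4] Q1=[P1,P2] Q2=[]
t=15-16: P4@Q0 runs 1, rem=8, I/O yield, promote→Q0. Q0=[P4] Q1=[P1,P2] Q2=[]
t=16-17: P4@Q0 runs 1, rem=7, I/O yield, promote→Q0. Q0=[P4] Q1=[P1,P2] Q2=[]
t=17-18: P4@Q0 runs 1, rem=6, I/O yield, promote→Q0. Q0=[P4] Q1=[P1,P2] Q2=[]
t=18-19: P4@Q0 runs 1, rem=5, I/O yield, promote→Q0. Q0=[P4] Q1=[P1,P2] Q2=[]
t=19-20: P4@Q0 runs 1, rem=4, I/O yield, promote→Q0. Q0=[P4] Q1=[P1,P2] Q2=[]
t=20-21: P4@Q0 runs 1, rem=3, I/O yield, promote→Q0. Q0=[P4] Q1=[P1,P2] Q2=[]
t=21-22: P4@Q0 runs 1, rem=2, I/O yield, promote→Q0. Q0=[P4] Q1=[P1,P2] Q2=[]
t=22-23: P4@Q0 runs 1, rem=1, I/O yield, promote→Q0. Q0=[P4] Q1=[P1,P2] Q2=[]
t=23-24: P4@Q0 runs 1, rem=0, completes. Q0=[] Q1=[P1,P2] Q2=[]
t=24-30: P1@Q1 runs 6, rem=1, quantum used, demote→Q2. Q0=[] Q1=[P2] Q2=[P1]
t=30-33: P2@Q1 runs 3, rem=3, I/O yield, promote→Q0. Q0=[P2] Q1=[] Q2=[P1]
t=33-35: P2@Q0 runs 2, rem=1, quantum used, demote→Q1. Q0=[] Q1=[P2] Q2=[P1]
t=35-36: P2@Q1 runs 1, rem=0, completes. Q0=[] Q1=[] Q2=[P1]
t=36-37: P1@Q2 runs 1, rem=0, completes. Q0=[] Q1=[] Q2=[]

Answer: 0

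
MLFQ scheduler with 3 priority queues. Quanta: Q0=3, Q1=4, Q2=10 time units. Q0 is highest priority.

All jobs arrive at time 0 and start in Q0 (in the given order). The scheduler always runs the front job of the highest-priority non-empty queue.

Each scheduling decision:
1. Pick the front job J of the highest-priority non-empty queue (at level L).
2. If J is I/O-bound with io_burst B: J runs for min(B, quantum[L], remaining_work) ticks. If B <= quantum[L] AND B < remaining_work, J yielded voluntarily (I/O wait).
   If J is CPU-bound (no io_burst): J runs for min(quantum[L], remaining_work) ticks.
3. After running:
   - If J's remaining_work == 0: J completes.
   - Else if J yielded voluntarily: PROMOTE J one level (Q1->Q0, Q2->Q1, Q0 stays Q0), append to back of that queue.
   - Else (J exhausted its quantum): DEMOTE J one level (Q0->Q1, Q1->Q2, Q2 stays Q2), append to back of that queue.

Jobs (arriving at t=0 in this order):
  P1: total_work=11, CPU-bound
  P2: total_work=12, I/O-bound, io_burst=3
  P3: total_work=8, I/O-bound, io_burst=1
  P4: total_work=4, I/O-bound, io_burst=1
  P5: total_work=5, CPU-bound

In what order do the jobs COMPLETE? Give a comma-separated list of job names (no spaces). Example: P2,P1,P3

t=0-3: P1@Q0 runs 3, rem=8, quantum used, demote→Q1. Q0=[P2,P3,P4,P5] Q1=[P1] Q2=[]
t=3-6: P2@Q0 runs 3, rem=9, I/O yield, promote→Q0. Q0=[P3,P4,P5,P2] Q1=[P1] Q2=[]
t=6-7: P3@Q0 runs 1, rem=7, I/O yield, promote→Q0. Q0=[P4,P5,P2,P3] Q1=[P1] Q2=[]
t=7-8: P4@Q0 runs 1, rem=3, I/O yield, promote→Q0. Q0=[P5,P2,P3,P4] Q1=[P1] Q2=[]
t=8-11: P5@Q0 runs 3, rem=2, quantum used, demote→Q1. Q0=[P2,P3,P4] Q1=[P1,P5] Q2=[]
t=11-14: P2@Q0 runs 3, rem=6, I/O yield, promote→Q0. Q0=[P3,P4,P2] Q1=[P1,P5] Q2=[]
t=14-15: P3@Q0 runs 1, rem=6, I/O yield, promote→Q0. Q0=[P4,P2,P3] Q1=[P1,P5] Q2=[]
t=15-16: P4@Q0 runs 1, rem=2, I/O yield, promote→Q0. Q0=[P2,P3,P4] Q1=[P1,P5] Q2=[]
t=16-19: P2@Q0 runs 3, rem=3, I/O yield, promote→Q0. Q0=[P3,P4,P2] Q1=[P1,P5] Q2=[]
t=19-20: P3@Q0 runs 1, rem=5, I/O yield, promote→Q0. Q0=[P4,P2,P3] Q1=[P1,P5] Q2=[]
t=20-21: P4@Q0 runs 1, rem=1, I/O yield, promote→Q0. Q0=[P2,P3,P4] Q1=[P1,P5] Q2=[]
t=21-24: P2@Q0 runs 3, rem=0, completes. Q0=[P3,P4] Q1=[P1,P5] Q2=[]
t=24-25: P3@Q0 runs 1, rem=4, I/O yield, promote→Q0. Q0=[P4,P3] Q1=[P1,P5] Q2=[]
t=25-26: P4@Q0 runs 1, rem=0, completes. Q0=[P3] Q1=[P1,P5] Q2=[]
t=26-27: P3@Q0 runs 1, rem=3, I/O yield, promote→Q0. Q0=[P3] Q1=[P1,P5] Q2=[]
t=27-28: P3@Q0 runs 1, rem=2, I/O yield, promote→Q0. Q0=[P3] Q1=[P1,P5] Q2=[]
t=28-29: P3@Q0 runs 1, rem=1, I/O yield, promote→Q0. Q0=[P3] Q1=[P1,P5] Q2=[]
t=29-30: P3@Q0 runs 1, rem=0, completes. Q0=[] Q1=[P1,P5] Q2=[]
t=30-34: P1@Q1 runs 4, rem=4, quantum used, demote→Q2. Q0=[] Q1=[P5] Q2=[P1]
t=34-36: P5@Q1 runs 2, rem=0, completes. Q0=[] Q1=[] Q2=[P1]
t=36-40: P1@Q2 runs 4, rem=0, completes. Q0=[] Q1=[] Q2=[]

Answer: P2,P4,P3,P5,P1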